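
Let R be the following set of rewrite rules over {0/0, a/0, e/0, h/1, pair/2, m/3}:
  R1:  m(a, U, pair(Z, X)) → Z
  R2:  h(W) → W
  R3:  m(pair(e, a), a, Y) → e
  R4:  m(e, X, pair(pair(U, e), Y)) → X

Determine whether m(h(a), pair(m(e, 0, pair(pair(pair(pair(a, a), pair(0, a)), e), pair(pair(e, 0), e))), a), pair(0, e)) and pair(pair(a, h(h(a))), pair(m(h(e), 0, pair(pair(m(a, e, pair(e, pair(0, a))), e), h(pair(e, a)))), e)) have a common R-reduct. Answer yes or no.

no — NF(t₁) = 0, NF(t₂) = pair(pair(a, a), pair(0, e))

Reduce t₁ = m(h(a), pair(m(e, 0, pair(pair(pair(pair(a, a), pair(0, a)), e), pair(pair(e, 0), e))), a), pair(0, e)):
1. m(h(a), pair(m(e, 0, pair(pair(pair(pair(a, a), pair(0, a)), e), pair(pair(e, 0), e))), a), pair(0, e))  →  m(a, pair(m(e, 0, pair(pair(pair(pair(a, a), pair(0, a)), e), pair(pair(e, 0), e))), a), pair(0, e))   [R2 at 1]
2. m(a, pair(m(e, 0, pair(pair(pair(pair(a, a), pair(0, a)), e), pair(pair(e, 0), e))), a), pair(0, e))  →  0   [R1 at ε]

Reduce t₂ = pair(pair(a, h(h(a))), pair(m(h(e), 0, pair(pair(m(a, e, pair(e, pair(0, a))), e), h(pair(e, a)))), e)):
1. pair(pair(a, h(h(a))), pair(m(h(e), 0, pair(pair(m(a, e, pair(e, pair(0, a))), e), h(pair(e, a)))), e))  →  pair(pair(a, h(a)), pair(m(h(e), 0, pair(pair(m(a, e, pair(e, pair(0, a))), e), h(pair(e, a)))), e))   [R2 at 1.2]
2. pair(pair(a, h(a)), pair(m(h(e), 0, pair(pair(m(a, e, pair(e, pair(0, a))), e), h(pair(e, a)))), e))  →  pair(pair(a, a), pair(m(h(e), 0, pair(pair(m(a, e, pair(e, pair(0, a))), e), h(pair(e, a)))), e))   [R2 at 1.2]
3. pair(pair(a, a), pair(m(h(e), 0, pair(pair(m(a, e, pair(e, pair(0, a))), e), h(pair(e, a)))), e))  →  pair(pair(a, a), pair(m(e, 0, pair(pair(m(a, e, pair(e, pair(0, a))), e), h(pair(e, a)))), e))   [R2 at 2.1.1]
4. pair(pair(a, a), pair(m(e, 0, pair(pair(m(a, e, pair(e, pair(0, a))), e), h(pair(e, a)))), e))  →  pair(pair(a, a), pair(0, e))   [R4 at 2.1]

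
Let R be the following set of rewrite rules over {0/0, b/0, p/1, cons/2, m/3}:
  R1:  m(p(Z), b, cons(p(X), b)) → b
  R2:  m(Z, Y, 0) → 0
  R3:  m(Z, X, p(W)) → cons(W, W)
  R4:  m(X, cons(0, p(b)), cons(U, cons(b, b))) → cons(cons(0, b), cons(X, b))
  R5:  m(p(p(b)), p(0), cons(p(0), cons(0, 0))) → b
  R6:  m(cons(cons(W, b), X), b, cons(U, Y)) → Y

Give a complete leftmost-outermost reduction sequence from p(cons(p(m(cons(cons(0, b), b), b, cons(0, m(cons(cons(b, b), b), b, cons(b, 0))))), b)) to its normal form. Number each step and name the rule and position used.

p(cons(p(0), b))

1. p(cons(p(m(cons(cons(0, b), b), b, cons(0, m(cons(cons(b, b), b), b, cons(b, 0))))), b))  →  p(cons(p(m(cons(cons(b, b), b), b, cons(b, 0))), b))   [R6 at 1.1.1]
2. p(cons(p(m(cons(cons(b, b), b), b, cons(b, 0))), b))  →  p(cons(p(0), b))   [R6 at 1.1.1]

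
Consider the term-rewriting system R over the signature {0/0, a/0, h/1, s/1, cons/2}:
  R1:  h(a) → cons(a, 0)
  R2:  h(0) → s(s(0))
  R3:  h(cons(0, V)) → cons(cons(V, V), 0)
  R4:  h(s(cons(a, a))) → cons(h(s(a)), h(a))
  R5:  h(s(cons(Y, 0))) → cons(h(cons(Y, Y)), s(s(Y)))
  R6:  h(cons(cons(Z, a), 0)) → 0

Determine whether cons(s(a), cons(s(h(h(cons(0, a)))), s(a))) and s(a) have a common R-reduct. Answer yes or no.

no — NF(t₁) = cons(s(a), cons(s(0), s(a))), NF(t₂) = s(a)

Reduce t₁ = cons(s(a), cons(s(h(h(cons(0, a)))), s(a))):
1. cons(s(a), cons(s(h(h(cons(0, a)))), s(a)))  →  cons(s(a), cons(s(h(cons(cons(a, a), 0))), s(a)))   [R3 at 2.1.1.1]
2. cons(s(a), cons(s(h(cons(cons(a, a), 0))), s(a)))  →  cons(s(a), cons(s(0), s(a)))   [R6 at 2.1.1]

Reduce t₂ = s(a):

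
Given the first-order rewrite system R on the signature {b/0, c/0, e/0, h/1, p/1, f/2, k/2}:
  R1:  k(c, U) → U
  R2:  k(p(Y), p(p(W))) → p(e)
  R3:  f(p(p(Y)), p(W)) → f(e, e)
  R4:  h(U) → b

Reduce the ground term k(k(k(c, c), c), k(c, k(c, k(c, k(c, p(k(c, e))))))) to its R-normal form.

p(e)

1. k(k(k(c, c), c), k(c, k(c, k(c, k(c, p(k(c, e)))))))  →  k(k(c, c), k(c, k(c, k(c, k(c, p(k(c, e)))))))   [R1 at 1.1]
2. k(k(c, c), k(c, k(c, k(c, k(c, p(k(c, e)))))))  →  k(c, k(c, k(c, k(c, k(c, p(k(c, e)))))))   [R1 at 1]
3. k(c, k(c, k(c, k(c, k(c, p(k(c, e)))))))  →  k(c, k(c, k(c, k(c, p(k(c, e))))))   [R1 at ε]
4. k(c, k(c, k(c, k(c, p(k(c, e))))))  →  k(c, k(c, k(c, p(k(c, e)))))   [R1 at ε]
5. k(c, k(c, k(c, p(k(c, e)))))  →  k(c, k(c, p(k(c, e))))   [R1 at ε]
6. k(c, k(c, p(k(c, e))))  →  k(c, p(k(c, e)))   [R1 at ε]
7. k(c, p(k(c, e)))  →  p(k(c, e))   [R1 at ε]
8. p(k(c, e))  →  p(e)   [R1 at 1]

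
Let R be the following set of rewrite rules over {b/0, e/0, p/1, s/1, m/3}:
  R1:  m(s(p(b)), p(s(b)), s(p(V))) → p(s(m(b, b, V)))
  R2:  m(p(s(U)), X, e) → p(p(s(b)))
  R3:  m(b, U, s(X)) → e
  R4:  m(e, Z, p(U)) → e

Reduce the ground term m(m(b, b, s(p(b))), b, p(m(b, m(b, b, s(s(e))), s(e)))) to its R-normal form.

e

1. m(m(b, b, s(p(b))), b, p(m(b, m(b, b, s(s(e))), s(e))))  →  m(e, b, p(m(b, m(b, b, s(s(e))), s(e))))   [R3 at 1]
2. m(e, b, p(m(b, m(b, b, s(s(e))), s(e))))  →  e   [R4 at ε]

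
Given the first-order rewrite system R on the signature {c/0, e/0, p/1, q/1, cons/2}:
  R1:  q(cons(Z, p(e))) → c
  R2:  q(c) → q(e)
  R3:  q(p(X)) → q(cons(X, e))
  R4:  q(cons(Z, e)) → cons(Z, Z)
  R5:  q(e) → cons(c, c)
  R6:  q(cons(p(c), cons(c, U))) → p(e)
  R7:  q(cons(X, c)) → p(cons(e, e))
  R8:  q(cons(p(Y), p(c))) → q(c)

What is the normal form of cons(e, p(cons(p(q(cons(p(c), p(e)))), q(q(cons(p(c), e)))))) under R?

1. cons(e, p(cons(p(q(cons(p(c), p(e)))), q(q(cons(p(c), e))))))  →  cons(e, p(cons(p(c), q(q(cons(p(c), e))))))   [R1 at 2.1.1.1]
2. cons(e, p(cons(p(c), q(q(cons(p(c), e))))))  →  cons(e, p(cons(p(c), q(cons(p(c), p(c))))))   [R4 at 2.1.2.1]
3. cons(e, p(cons(p(c), q(cons(p(c), p(c))))))  →  cons(e, p(cons(p(c), q(c))))   [R8 at 2.1.2]
4. cons(e, p(cons(p(c), q(c))))  →  cons(e, p(cons(p(c), q(e))))   [R2 at 2.1.2]
5. cons(e, p(cons(p(c), q(e))))  →  cons(e, p(cons(p(c), cons(c, c))))   [R5 at 2.1.2]

cons(e, p(cons(p(c), cons(c, c))))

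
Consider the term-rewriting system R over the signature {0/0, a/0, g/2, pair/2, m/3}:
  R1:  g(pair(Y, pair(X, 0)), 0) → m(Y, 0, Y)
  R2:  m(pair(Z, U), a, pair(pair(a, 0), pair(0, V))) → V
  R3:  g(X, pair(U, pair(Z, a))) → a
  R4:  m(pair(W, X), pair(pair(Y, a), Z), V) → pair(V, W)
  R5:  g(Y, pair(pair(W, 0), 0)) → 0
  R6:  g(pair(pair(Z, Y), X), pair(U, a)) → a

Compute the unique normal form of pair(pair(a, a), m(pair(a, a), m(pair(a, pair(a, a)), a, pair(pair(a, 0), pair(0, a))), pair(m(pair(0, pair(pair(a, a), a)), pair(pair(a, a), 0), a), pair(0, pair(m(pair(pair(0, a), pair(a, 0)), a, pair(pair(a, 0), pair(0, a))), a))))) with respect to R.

1. pair(pair(a, a), m(pair(a, a), m(pair(a, pair(a, a)), a, pair(pair(a, 0), pair(0, a))), pair(m(pair(0, pair(pair(a, a), a)), pair(pair(a, a), 0), a), pair(0, pair(m(pair(pair(0, a), pair(a, 0)), a, pair(pair(a, 0), pair(0, a))), a)))))  →  pair(pair(a, a), m(pair(a, a), a, pair(m(pair(0, pair(pair(a, a), a)), pair(pair(a, a), 0), a), pair(0, pair(m(pair(pair(0, a), pair(a, 0)), a, pair(pair(a, 0), pair(0, a))), a)))))   [R2 at 2.2]
2. pair(pair(a, a), m(pair(a, a), a, pair(m(pair(0, pair(pair(a, a), a)), pair(pair(a, a), 0), a), pair(0, pair(m(pair(pair(0, a), pair(a, 0)), a, pair(pair(a, 0), pair(0, a))), a)))))  →  pair(pair(a, a), m(pair(a, a), a, pair(pair(a, 0), pair(0, pair(m(pair(pair(0, a), pair(a, 0)), a, pair(pair(a, 0), pair(0, a))), a)))))   [R4 at 2.3.1]
3. pair(pair(a, a), m(pair(a, a), a, pair(pair(a, 0), pair(0, pair(m(pair(pair(0, a), pair(a, 0)), a, pair(pair(a, 0), pair(0, a))), a)))))  →  pair(pair(a, a), pair(m(pair(pair(0, a), pair(a, 0)), a, pair(pair(a, 0), pair(0, a))), a))   [R2 at 2]
4. pair(pair(a, a), pair(m(pair(pair(0, a), pair(a, 0)), a, pair(pair(a, 0), pair(0, a))), a))  →  pair(pair(a, a), pair(a, a))   [R2 at 2.1]

pair(pair(a, a), pair(a, a))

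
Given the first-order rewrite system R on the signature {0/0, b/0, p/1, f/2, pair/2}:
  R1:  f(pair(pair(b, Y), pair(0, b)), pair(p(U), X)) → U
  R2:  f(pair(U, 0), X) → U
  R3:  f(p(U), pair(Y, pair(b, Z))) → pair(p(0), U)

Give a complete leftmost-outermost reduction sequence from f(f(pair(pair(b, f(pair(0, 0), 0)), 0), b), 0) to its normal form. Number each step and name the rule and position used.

1. f(f(pair(pair(b, f(pair(0, 0), 0)), 0), b), 0)  →  f(pair(b, f(pair(0, 0), 0)), 0)   [R2 at 1]
2. f(pair(b, f(pair(0, 0), 0)), 0)  →  f(pair(b, 0), 0)   [R2 at 1.2]
3. f(pair(b, 0), 0)  →  b   [R2 at ε]

b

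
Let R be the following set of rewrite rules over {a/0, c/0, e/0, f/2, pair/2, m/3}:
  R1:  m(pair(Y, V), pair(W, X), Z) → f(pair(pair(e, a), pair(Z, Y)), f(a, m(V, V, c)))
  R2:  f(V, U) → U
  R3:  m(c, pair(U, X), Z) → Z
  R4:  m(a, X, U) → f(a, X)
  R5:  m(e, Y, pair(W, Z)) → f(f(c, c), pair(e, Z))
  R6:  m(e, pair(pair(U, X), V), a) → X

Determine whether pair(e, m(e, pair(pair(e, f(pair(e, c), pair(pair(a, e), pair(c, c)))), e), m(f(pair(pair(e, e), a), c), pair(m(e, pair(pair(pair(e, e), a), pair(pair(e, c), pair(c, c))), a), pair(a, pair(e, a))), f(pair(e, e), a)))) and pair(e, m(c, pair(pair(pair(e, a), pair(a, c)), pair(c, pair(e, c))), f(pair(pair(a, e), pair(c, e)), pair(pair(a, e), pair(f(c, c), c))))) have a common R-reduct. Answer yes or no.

Reduce t₁ = pair(e, m(e, pair(pair(e, f(pair(e, c), pair(pair(a, e), pair(c, c)))), e), m(f(pair(pair(e, e), a), c), pair(m(e, pair(pair(pair(e, e), a), pair(pair(e, c), pair(c, c))), a), pair(a, pair(e, a))), f(pair(e, e), a)))):
1. pair(e, m(e, pair(pair(e, f(pair(e, c), pair(pair(a, e), pair(c, c)))), e), m(f(pair(pair(e, e), a), c), pair(m(e, pair(pair(pair(e, e), a), pair(pair(e, c), pair(c, c))), a), pair(a, pair(e, a))), f(pair(e, e), a))))  →  pair(e, m(e, pair(pair(e, pair(pair(a, e), pair(c, c))), e), m(f(pair(pair(e, e), a), c), pair(m(e, pair(pair(pair(e, e), a), pair(pair(e, c), pair(c, c))), a), pair(a, pair(e, a))), f(pair(e, e), a))))   [R2 at 2.2.1.2]
2. pair(e, m(e, pair(pair(e, pair(pair(a, e), pair(c, c))), e), m(f(pair(pair(e, e), a), c), pair(m(e, pair(pair(pair(e, e), a), pair(pair(e, c), pair(c, c))), a), pair(a, pair(e, a))), f(pair(e, e), a))))  →  pair(e, m(e, pair(pair(e, pair(pair(a, e), pair(c, c))), e), m(c, pair(m(e, pair(pair(pair(e, e), a), pair(pair(e, c), pair(c, c))), a), pair(a, pair(e, a))), f(pair(e, e), a))))   [R2 at 2.3.1]
3. pair(e, m(e, pair(pair(e, pair(pair(a, e), pair(c, c))), e), m(c, pair(m(e, pair(pair(pair(e, e), a), pair(pair(e, c), pair(c, c))), a), pair(a, pair(e, a))), f(pair(e, e), a))))  →  pair(e, m(e, pair(pair(e, pair(pair(a, e), pair(c, c))), e), f(pair(e, e), a)))   [R3 at 2.3]
4. pair(e, m(e, pair(pair(e, pair(pair(a, e), pair(c, c))), e), f(pair(e, e), a)))  →  pair(e, m(e, pair(pair(e, pair(pair(a, e), pair(c, c))), e), a))   [R2 at 2.3]
5. pair(e, m(e, pair(pair(e, pair(pair(a, e), pair(c, c))), e), a))  →  pair(e, pair(pair(a, e), pair(c, c)))   [R6 at 2]

Reduce t₂ = pair(e, m(c, pair(pair(pair(e, a), pair(a, c)), pair(c, pair(e, c))), f(pair(pair(a, e), pair(c, e)), pair(pair(a, e), pair(f(c, c), c))))):
1. pair(e, m(c, pair(pair(pair(e, a), pair(a, c)), pair(c, pair(e, c))), f(pair(pair(a, e), pair(c, e)), pair(pair(a, e), pair(f(c, c), c)))))  →  pair(e, f(pair(pair(a, e), pair(c, e)), pair(pair(a, e), pair(f(c, c), c))))   [R3 at 2]
2. pair(e, f(pair(pair(a, e), pair(c, e)), pair(pair(a, e), pair(f(c, c), c))))  →  pair(e, pair(pair(a, e), pair(f(c, c), c)))   [R2 at 2]
3. pair(e, pair(pair(a, e), pair(f(c, c), c)))  →  pair(e, pair(pair(a, e), pair(c, c)))   [R2 at 2.2.1]

yes — NF(t₁) = pair(e, pair(pair(a, e), pair(c, c))), NF(t₂) = pair(e, pair(pair(a, e), pair(c, c)))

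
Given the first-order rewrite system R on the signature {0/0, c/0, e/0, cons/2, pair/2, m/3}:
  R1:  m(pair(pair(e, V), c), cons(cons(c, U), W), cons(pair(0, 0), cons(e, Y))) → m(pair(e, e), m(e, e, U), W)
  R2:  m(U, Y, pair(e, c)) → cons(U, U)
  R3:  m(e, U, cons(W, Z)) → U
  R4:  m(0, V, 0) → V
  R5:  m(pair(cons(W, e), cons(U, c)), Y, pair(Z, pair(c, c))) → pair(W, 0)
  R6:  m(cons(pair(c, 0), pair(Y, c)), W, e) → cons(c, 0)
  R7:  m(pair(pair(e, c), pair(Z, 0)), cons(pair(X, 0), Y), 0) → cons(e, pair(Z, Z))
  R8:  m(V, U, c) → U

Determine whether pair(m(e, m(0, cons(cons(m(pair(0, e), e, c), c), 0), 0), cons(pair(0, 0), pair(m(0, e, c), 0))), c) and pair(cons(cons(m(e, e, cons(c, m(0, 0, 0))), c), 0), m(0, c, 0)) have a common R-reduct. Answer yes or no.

yes — NF(t₁) = pair(cons(cons(e, c), 0), c), NF(t₂) = pair(cons(cons(e, c), 0), c)

Reduce t₁ = pair(m(e, m(0, cons(cons(m(pair(0, e), e, c), c), 0), 0), cons(pair(0, 0), pair(m(0, e, c), 0))), c):
1. pair(m(e, m(0, cons(cons(m(pair(0, e), e, c), c), 0), 0), cons(pair(0, 0), pair(m(0, e, c), 0))), c)  →  pair(m(0, cons(cons(m(pair(0, e), e, c), c), 0), 0), c)   [R3 at 1]
2. pair(m(0, cons(cons(m(pair(0, e), e, c), c), 0), 0), c)  →  pair(cons(cons(m(pair(0, e), e, c), c), 0), c)   [R4 at 1]
3. pair(cons(cons(m(pair(0, e), e, c), c), 0), c)  →  pair(cons(cons(e, c), 0), c)   [R8 at 1.1.1]

Reduce t₂ = pair(cons(cons(m(e, e, cons(c, m(0, 0, 0))), c), 0), m(0, c, 0)):
1. pair(cons(cons(m(e, e, cons(c, m(0, 0, 0))), c), 0), m(0, c, 0))  →  pair(cons(cons(e, c), 0), m(0, c, 0))   [R3 at 1.1.1]
2. pair(cons(cons(e, c), 0), m(0, c, 0))  →  pair(cons(cons(e, c), 0), c)   [R4 at 2]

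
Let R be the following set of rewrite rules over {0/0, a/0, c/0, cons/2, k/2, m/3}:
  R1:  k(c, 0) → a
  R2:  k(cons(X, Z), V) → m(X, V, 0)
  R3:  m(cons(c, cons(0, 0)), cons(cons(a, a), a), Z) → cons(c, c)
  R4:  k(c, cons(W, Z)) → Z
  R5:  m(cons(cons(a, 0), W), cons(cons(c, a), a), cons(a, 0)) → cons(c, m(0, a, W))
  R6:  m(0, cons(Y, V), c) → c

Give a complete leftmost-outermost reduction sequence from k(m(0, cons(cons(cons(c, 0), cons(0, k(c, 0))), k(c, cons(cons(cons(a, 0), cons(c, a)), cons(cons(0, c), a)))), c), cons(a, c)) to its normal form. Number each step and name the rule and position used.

1. k(m(0, cons(cons(cons(c, 0), cons(0, k(c, 0))), k(c, cons(cons(cons(a, 0), cons(c, a)), cons(cons(0, c), a)))), c), cons(a, c))  →  k(c, cons(a, c))   [R6 at 1]
2. k(c, cons(a, c))  →  c   [R4 at ε]

c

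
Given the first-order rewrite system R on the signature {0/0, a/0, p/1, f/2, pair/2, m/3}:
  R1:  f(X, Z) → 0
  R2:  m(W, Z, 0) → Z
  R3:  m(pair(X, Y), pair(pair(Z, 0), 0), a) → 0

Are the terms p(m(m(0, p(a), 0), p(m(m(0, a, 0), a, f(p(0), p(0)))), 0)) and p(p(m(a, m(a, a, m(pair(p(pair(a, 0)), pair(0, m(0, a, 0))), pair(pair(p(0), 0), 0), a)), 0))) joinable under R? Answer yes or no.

yes — NF(t₁) = p(p(a)), NF(t₂) = p(p(a))

Reduce t₁ = p(m(m(0, p(a), 0), p(m(m(0, a, 0), a, f(p(0), p(0)))), 0)):
1. p(m(m(0, p(a), 0), p(m(m(0, a, 0), a, f(p(0), p(0)))), 0))  →  p(p(m(m(0, a, 0), a, f(p(0), p(0)))))   [R2 at 1]
2. p(p(m(m(0, a, 0), a, f(p(0), p(0)))))  →  p(p(m(a, a, f(p(0), p(0)))))   [R2 at 1.1.1]
3. p(p(m(a, a, f(p(0), p(0)))))  →  p(p(m(a, a, 0)))   [R1 at 1.1.3]
4. p(p(m(a, a, 0)))  →  p(p(a))   [R2 at 1.1]

Reduce t₂ = p(p(m(a, m(a, a, m(pair(p(pair(a, 0)), pair(0, m(0, a, 0))), pair(pair(p(0), 0), 0), a)), 0))):
1. p(p(m(a, m(a, a, m(pair(p(pair(a, 0)), pair(0, m(0, a, 0))), pair(pair(p(0), 0), 0), a)), 0)))  →  p(p(m(a, a, m(pair(p(pair(a, 0)), pair(0, m(0, a, 0))), pair(pair(p(0), 0), 0), a))))   [R2 at 1.1]
2. p(p(m(a, a, m(pair(p(pair(a, 0)), pair(0, m(0, a, 0))), pair(pair(p(0), 0), 0), a))))  →  p(p(m(a, a, 0)))   [R3 at 1.1.3]
3. p(p(m(a, a, 0)))  →  p(p(a))   [R2 at 1.1]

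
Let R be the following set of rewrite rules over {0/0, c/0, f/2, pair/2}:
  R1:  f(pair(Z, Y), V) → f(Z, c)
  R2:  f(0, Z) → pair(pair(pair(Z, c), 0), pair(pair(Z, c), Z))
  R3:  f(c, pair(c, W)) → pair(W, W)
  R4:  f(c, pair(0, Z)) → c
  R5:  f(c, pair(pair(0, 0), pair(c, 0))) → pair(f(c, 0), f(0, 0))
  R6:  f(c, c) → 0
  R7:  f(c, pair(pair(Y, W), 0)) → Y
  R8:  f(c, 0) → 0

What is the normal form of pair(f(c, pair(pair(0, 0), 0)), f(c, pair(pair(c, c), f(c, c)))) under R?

1. pair(f(c, pair(pair(0, 0), 0)), f(c, pair(pair(c, c), f(c, c))))  →  pair(0, f(c, pair(pair(c, c), f(c, c))))   [R7 at 1]
2. pair(0, f(c, pair(pair(c, c), f(c, c))))  →  pair(0, f(c, pair(pair(c, c), 0)))   [R6 at 2.2.2]
3. pair(0, f(c, pair(pair(c, c), 0)))  →  pair(0, c)   [R7 at 2]

pair(0, c)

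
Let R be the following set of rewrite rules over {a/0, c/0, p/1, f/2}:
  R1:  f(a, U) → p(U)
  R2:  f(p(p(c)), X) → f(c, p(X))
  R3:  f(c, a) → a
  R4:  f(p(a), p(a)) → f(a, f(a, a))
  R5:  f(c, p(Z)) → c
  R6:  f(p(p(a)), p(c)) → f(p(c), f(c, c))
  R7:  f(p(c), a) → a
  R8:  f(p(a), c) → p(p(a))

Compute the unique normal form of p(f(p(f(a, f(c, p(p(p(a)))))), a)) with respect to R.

p(c)

1. p(f(p(f(a, f(c, p(p(p(a)))))), a))  →  p(f(p(p(f(c, p(p(p(a)))))), a))   [R1 at 1.1.1]
2. p(f(p(p(f(c, p(p(p(a)))))), a))  →  p(f(p(p(c)), a))   [R5 at 1.1.1.1]
3. p(f(p(p(c)), a))  →  p(f(c, p(a)))   [R2 at 1]
4. p(f(c, p(a)))  →  p(c)   [R5 at 1]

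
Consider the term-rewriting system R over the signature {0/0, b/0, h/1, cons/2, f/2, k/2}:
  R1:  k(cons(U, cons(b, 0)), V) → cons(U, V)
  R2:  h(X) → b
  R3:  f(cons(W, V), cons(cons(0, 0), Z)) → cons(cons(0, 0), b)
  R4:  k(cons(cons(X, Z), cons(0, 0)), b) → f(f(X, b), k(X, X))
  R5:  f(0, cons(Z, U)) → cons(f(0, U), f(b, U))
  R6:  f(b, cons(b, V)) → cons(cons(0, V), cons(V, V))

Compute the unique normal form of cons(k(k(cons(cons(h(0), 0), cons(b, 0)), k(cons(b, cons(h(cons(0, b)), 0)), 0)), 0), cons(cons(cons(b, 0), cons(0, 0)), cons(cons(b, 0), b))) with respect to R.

1. cons(k(k(cons(cons(h(0), 0), cons(b, 0)), k(cons(b, cons(h(cons(0, b)), 0)), 0)), 0), cons(cons(cons(b, 0), cons(0, 0)), cons(cons(b, 0), b)))  →  cons(k(cons(cons(h(0), 0), k(cons(b, cons(h(cons(0, b)), 0)), 0)), 0), cons(cons(cons(b, 0), cons(0, 0)), cons(cons(b, 0), b)))   [R1 at 1.1]
2. cons(k(cons(cons(h(0), 0), k(cons(b, cons(h(cons(0, b)), 0)), 0)), 0), cons(cons(cons(b, 0), cons(0, 0)), cons(cons(b, 0), b)))  →  cons(k(cons(cons(b, 0), k(cons(b, cons(h(cons(0, b)), 0)), 0)), 0), cons(cons(cons(b, 0), cons(0, 0)), cons(cons(b, 0), b)))   [R2 at 1.1.1.1]
3. cons(k(cons(cons(b, 0), k(cons(b, cons(h(cons(0, b)), 0)), 0)), 0), cons(cons(cons(b, 0), cons(0, 0)), cons(cons(b, 0), b)))  →  cons(k(cons(cons(b, 0), k(cons(b, cons(b, 0)), 0)), 0), cons(cons(cons(b, 0), cons(0, 0)), cons(cons(b, 0), b)))   [R2 at 1.1.2.1.2.1]
4. cons(k(cons(cons(b, 0), k(cons(b, cons(b, 0)), 0)), 0), cons(cons(cons(b, 0), cons(0, 0)), cons(cons(b, 0), b)))  →  cons(k(cons(cons(b, 0), cons(b, 0)), 0), cons(cons(cons(b, 0), cons(0, 0)), cons(cons(b, 0), b)))   [R1 at 1.1.2]
5. cons(k(cons(cons(b, 0), cons(b, 0)), 0), cons(cons(cons(b, 0), cons(0, 0)), cons(cons(b, 0), b)))  →  cons(cons(cons(b, 0), 0), cons(cons(cons(b, 0), cons(0, 0)), cons(cons(b, 0), b)))   [R1 at 1]

cons(cons(cons(b, 0), 0), cons(cons(cons(b, 0), cons(0, 0)), cons(cons(b, 0), b)))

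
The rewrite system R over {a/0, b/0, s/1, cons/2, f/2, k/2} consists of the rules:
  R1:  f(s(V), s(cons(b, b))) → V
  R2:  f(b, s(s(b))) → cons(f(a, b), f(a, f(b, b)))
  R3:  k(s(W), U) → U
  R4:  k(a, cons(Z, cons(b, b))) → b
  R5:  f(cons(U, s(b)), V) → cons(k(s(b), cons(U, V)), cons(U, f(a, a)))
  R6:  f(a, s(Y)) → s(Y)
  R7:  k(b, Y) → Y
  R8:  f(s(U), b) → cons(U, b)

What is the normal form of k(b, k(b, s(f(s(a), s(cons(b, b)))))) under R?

s(a)

1. k(b, k(b, s(f(s(a), s(cons(b, b))))))  →  k(b, s(f(s(a), s(cons(b, b)))))   [R7 at ε]
2. k(b, s(f(s(a), s(cons(b, b)))))  →  s(f(s(a), s(cons(b, b))))   [R7 at ε]
3. s(f(s(a), s(cons(b, b))))  →  s(a)   [R1 at 1]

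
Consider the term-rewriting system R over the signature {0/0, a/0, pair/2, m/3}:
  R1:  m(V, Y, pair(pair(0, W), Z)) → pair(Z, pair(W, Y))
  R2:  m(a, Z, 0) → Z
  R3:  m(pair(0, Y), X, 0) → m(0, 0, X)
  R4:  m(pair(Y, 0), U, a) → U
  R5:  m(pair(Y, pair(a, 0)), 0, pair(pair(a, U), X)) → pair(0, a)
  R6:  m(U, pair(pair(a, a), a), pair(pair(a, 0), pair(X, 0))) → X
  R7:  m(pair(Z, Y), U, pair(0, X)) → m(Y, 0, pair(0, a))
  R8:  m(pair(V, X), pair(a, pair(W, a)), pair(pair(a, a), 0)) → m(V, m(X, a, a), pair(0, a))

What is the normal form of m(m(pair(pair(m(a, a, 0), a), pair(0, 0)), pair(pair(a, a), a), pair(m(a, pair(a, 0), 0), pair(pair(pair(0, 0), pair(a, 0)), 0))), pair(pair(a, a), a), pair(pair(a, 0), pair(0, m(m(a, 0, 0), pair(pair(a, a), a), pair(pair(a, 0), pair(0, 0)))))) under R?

0

1. m(m(pair(pair(m(a, a, 0), a), pair(0, 0)), pair(pair(a, a), a), pair(m(a, pair(a, 0), 0), pair(pair(pair(0, 0), pair(a, 0)), 0))), pair(pair(a, a), a), pair(pair(a, 0), pair(0, m(m(a, 0, 0), pair(pair(a, a), a), pair(pair(a, 0), pair(0, 0))))))  →  m(m(pair(pair(a, a), pair(0, 0)), pair(pair(a, a), a), pair(m(a, pair(a, 0), 0), pair(pair(pair(0, 0), pair(a, 0)), 0))), pair(pair(a, a), a), pair(pair(a, 0), pair(0, m(m(a, 0, 0), pair(pair(a, a), a), pair(pair(a, 0), pair(0, 0))))))   [R2 at 1.1.1.1]
2. m(m(pair(pair(a, a), pair(0, 0)), pair(pair(a, a), a), pair(m(a, pair(a, 0), 0), pair(pair(pair(0, 0), pair(a, 0)), 0))), pair(pair(a, a), a), pair(pair(a, 0), pair(0, m(m(a, 0, 0), pair(pair(a, a), a), pair(pair(a, 0), pair(0, 0))))))  →  m(m(pair(pair(a, a), pair(0, 0)), pair(pair(a, a), a), pair(pair(a, 0), pair(pair(pair(0, 0), pair(a, 0)), 0))), pair(pair(a, a), a), pair(pair(a, 0), pair(0, m(m(a, 0, 0), pair(pair(a, a), a), pair(pair(a, 0), pair(0, 0))))))   [R2 at 1.3.1]
3. m(m(pair(pair(a, a), pair(0, 0)), pair(pair(a, a), a), pair(pair(a, 0), pair(pair(pair(0, 0), pair(a, 0)), 0))), pair(pair(a, a), a), pair(pair(a, 0), pair(0, m(m(a, 0, 0), pair(pair(a, a), a), pair(pair(a, 0), pair(0, 0))))))  →  m(pair(pair(0, 0), pair(a, 0)), pair(pair(a, a), a), pair(pair(a, 0), pair(0, m(m(a, 0, 0), pair(pair(a, a), a), pair(pair(a, 0), pair(0, 0))))))   [R6 at 1]
4. m(pair(pair(0, 0), pair(a, 0)), pair(pair(a, a), a), pair(pair(a, 0), pair(0, m(m(a, 0, 0), pair(pair(a, a), a), pair(pair(a, 0), pair(0, 0))))))  →  m(pair(pair(0, 0), pair(a, 0)), pair(pair(a, a), a), pair(pair(a, 0), pair(0, 0)))   [R6 at 3.2.2]
5. m(pair(pair(0, 0), pair(a, 0)), pair(pair(a, a), a), pair(pair(a, 0), pair(0, 0)))  →  0   [R6 at ε]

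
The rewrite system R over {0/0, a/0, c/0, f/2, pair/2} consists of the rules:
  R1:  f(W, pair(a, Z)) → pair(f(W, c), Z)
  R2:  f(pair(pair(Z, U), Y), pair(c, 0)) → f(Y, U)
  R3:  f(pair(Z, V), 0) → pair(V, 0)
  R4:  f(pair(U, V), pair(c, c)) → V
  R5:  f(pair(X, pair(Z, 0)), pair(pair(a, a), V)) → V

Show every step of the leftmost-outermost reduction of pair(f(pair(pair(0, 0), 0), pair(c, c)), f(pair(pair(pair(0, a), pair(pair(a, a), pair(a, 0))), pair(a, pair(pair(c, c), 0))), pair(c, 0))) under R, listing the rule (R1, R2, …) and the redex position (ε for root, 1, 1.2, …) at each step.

1. pair(f(pair(pair(0, 0), 0), pair(c, c)), f(pair(pair(pair(0, a), pair(pair(a, a), pair(a, 0))), pair(a, pair(pair(c, c), 0))), pair(c, 0)))  →  pair(0, f(pair(pair(pair(0, a), pair(pair(a, a), pair(a, 0))), pair(a, pair(pair(c, c), 0))), pair(c, 0)))   [R4 at 1]
2. pair(0, f(pair(pair(pair(0, a), pair(pair(a, a), pair(a, 0))), pair(a, pair(pair(c, c), 0))), pair(c, 0)))  →  pair(0, f(pair(a, pair(pair(c, c), 0)), pair(pair(a, a), pair(a, 0))))   [R2 at 2]
3. pair(0, f(pair(a, pair(pair(c, c), 0)), pair(pair(a, a), pair(a, 0))))  →  pair(0, pair(a, 0))   [R5 at 2]

pair(0, pair(a, 0))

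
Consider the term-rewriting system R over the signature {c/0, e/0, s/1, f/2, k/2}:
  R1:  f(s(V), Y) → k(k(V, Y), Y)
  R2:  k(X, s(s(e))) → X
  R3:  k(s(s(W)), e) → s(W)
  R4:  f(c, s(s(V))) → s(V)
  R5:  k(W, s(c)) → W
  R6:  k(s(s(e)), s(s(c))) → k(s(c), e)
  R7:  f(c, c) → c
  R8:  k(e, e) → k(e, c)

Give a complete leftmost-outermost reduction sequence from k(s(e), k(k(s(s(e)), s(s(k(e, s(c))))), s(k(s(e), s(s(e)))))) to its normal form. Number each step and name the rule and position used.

1. k(s(e), k(k(s(s(e)), s(s(k(e, s(c))))), s(k(s(e), s(s(e))))))  →  k(s(e), k(k(s(s(e)), s(s(e))), s(k(s(e), s(s(e))))))   [R5 at 2.1.2.1.1]
2. k(s(e), k(k(s(s(e)), s(s(e))), s(k(s(e), s(s(e))))))  →  k(s(e), k(s(s(e)), s(k(s(e), s(s(e))))))   [R2 at 2.1]
3. k(s(e), k(s(s(e)), s(k(s(e), s(s(e))))))  →  k(s(e), k(s(s(e)), s(s(e))))   [R2 at 2.2.1]
4. k(s(e), k(s(s(e)), s(s(e))))  →  k(s(e), s(s(e)))   [R2 at 2]
5. k(s(e), s(s(e)))  →  s(e)   [R2 at ε]

s(e)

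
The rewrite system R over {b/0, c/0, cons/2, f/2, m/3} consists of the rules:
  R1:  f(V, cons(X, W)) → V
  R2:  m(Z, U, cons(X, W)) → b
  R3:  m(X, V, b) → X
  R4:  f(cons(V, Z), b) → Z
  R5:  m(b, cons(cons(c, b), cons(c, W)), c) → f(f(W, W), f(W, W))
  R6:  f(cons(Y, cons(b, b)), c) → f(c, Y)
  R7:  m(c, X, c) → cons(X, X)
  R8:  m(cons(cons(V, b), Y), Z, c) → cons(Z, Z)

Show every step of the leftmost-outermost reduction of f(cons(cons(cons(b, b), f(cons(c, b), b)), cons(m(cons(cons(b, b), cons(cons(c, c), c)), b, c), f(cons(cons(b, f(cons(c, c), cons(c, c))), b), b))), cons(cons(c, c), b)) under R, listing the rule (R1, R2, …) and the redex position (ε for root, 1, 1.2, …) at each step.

1. f(cons(cons(cons(b, b), f(cons(c, b), b)), cons(m(cons(cons(b, b), cons(cons(c, c), c)), b, c), f(cons(cons(b, f(cons(c, c), cons(c, c))), b), b))), cons(cons(c, c), b))  →  cons(cons(cons(b, b), f(cons(c, b), b)), cons(m(cons(cons(b, b), cons(cons(c, c), c)), b, c), f(cons(cons(b, f(cons(c, c), cons(c, c))), b), b)))   [R1 at ε]
2. cons(cons(cons(b, b), f(cons(c, b), b)), cons(m(cons(cons(b, b), cons(cons(c, c), c)), b, c), f(cons(cons(b, f(cons(c, c), cons(c, c))), b), b)))  →  cons(cons(cons(b, b), b), cons(m(cons(cons(b, b), cons(cons(c, c), c)), b, c), f(cons(cons(b, f(cons(c, c), cons(c, c))), b), b)))   [R4 at 1.2]
3. cons(cons(cons(b, b), b), cons(m(cons(cons(b, b), cons(cons(c, c), c)), b, c), f(cons(cons(b, f(cons(c, c), cons(c, c))), b), b)))  →  cons(cons(cons(b, b), b), cons(cons(b, b), f(cons(cons(b, f(cons(c, c), cons(c, c))), b), b)))   [R8 at 2.1]
4. cons(cons(cons(b, b), b), cons(cons(b, b), f(cons(cons(b, f(cons(c, c), cons(c, c))), b), b)))  →  cons(cons(cons(b, b), b), cons(cons(b, b), b))   [R4 at 2.2]

cons(cons(cons(b, b), b), cons(cons(b, b), b))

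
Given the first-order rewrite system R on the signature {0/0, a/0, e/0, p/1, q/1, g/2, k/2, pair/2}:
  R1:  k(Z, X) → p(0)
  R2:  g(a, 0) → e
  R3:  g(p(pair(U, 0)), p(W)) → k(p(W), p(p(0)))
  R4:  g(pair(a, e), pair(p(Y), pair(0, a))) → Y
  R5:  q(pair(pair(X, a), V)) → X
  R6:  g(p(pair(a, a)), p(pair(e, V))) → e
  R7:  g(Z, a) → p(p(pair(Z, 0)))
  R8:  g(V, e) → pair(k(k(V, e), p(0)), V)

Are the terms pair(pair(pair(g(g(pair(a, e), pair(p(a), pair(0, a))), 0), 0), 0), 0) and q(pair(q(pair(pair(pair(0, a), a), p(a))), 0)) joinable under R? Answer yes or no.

Reduce t₁ = pair(pair(pair(g(g(pair(a, e), pair(p(a), pair(0, a))), 0), 0), 0), 0):
1. pair(pair(pair(g(g(pair(a, e), pair(p(a), pair(0, a))), 0), 0), 0), 0)  →  pair(pair(pair(g(a, 0), 0), 0), 0)   [R4 at 1.1.1.1]
2. pair(pair(pair(g(a, 0), 0), 0), 0)  →  pair(pair(pair(e, 0), 0), 0)   [R2 at 1.1.1]

Reduce t₂ = q(pair(q(pair(pair(pair(0, a), a), p(a))), 0)):
1. q(pair(q(pair(pair(pair(0, a), a), p(a))), 0))  →  q(pair(pair(0, a), 0))   [R5 at 1.1]
2. q(pair(pair(0, a), 0))  →  0   [R5 at ε]

no — NF(t₁) = pair(pair(pair(e, 0), 0), 0), NF(t₂) = 0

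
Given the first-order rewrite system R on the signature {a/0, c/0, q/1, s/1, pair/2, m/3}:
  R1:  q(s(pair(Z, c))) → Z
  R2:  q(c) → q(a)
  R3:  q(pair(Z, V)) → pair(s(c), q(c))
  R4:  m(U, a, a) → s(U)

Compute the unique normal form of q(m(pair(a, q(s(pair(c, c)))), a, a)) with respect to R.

1. q(m(pair(a, q(s(pair(c, c)))), a, a))  →  q(s(pair(a, q(s(pair(c, c))))))   [R4 at 1]
2. q(s(pair(a, q(s(pair(c, c))))))  →  q(s(pair(a, c)))   [R1 at 1.1.2]
3. q(s(pair(a, c)))  →  a   [R1 at ε]

a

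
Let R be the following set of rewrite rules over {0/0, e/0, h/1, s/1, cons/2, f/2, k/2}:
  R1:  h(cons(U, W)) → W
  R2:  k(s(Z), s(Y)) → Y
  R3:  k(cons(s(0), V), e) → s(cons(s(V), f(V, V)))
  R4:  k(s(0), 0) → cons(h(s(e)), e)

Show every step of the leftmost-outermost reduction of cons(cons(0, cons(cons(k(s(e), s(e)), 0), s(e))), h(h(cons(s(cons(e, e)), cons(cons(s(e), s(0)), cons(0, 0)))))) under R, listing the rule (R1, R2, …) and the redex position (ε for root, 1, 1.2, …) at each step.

cons(cons(0, cons(cons(e, 0), s(e))), cons(0, 0))

1. cons(cons(0, cons(cons(k(s(e), s(e)), 0), s(e))), h(h(cons(s(cons(e, e)), cons(cons(s(e), s(0)), cons(0, 0))))))  →  cons(cons(0, cons(cons(e, 0), s(e))), h(h(cons(s(cons(e, e)), cons(cons(s(e), s(0)), cons(0, 0))))))   [R2 at 1.2.1.1]
2. cons(cons(0, cons(cons(e, 0), s(e))), h(h(cons(s(cons(e, e)), cons(cons(s(e), s(0)), cons(0, 0))))))  →  cons(cons(0, cons(cons(e, 0), s(e))), h(cons(cons(s(e), s(0)), cons(0, 0))))   [R1 at 2.1]
3. cons(cons(0, cons(cons(e, 0), s(e))), h(cons(cons(s(e), s(0)), cons(0, 0))))  →  cons(cons(0, cons(cons(e, 0), s(e))), cons(0, 0))   [R1 at 2]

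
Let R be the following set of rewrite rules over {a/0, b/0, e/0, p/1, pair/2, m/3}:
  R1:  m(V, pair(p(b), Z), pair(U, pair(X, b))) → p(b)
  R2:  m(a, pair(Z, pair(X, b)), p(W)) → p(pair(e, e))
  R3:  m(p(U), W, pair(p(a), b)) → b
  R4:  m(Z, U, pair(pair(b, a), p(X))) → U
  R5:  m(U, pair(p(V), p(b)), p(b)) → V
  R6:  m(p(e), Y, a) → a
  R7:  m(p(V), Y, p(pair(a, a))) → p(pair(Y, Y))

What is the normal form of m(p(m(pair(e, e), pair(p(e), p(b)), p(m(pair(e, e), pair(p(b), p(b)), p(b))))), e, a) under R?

1. m(p(m(pair(e, e), pair(p(e), p(b)), p(m(pair(e, e), pair(p(b), p(b)), p(b))))), e, a)  →  m(p(m(pair(e, e), pair(p(e), p(b)), p(b))), e, a)   [R5 at 1.1.3.1]
2. m(p(m(pair(e, e), pair(p(e), p(b)), p(b))), e, a)  →  m(p(e), e, a)   [R5 at 1.1]
3. m(p(e), e, a)  →  a   [R6 at ε]

a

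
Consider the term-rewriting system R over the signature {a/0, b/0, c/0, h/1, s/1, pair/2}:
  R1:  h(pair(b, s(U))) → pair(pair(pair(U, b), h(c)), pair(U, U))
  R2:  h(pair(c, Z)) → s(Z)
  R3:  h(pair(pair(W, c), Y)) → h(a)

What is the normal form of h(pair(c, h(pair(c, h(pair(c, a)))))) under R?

s(s(s(a)))

1. h(pair(c, h(pair(c, h(pair(c, a))))))  →  s(h(pair(c, h(pair(c, a)))))   [R2 at ε]
2. s(h(pair(c, h(pair(c, a)))))  →  s(s(h(pair(c, a))))   [R2 at 1]
3. s(s(h(pair(c, a))))  →  s(s(s(a)))   [R2 at 1.1]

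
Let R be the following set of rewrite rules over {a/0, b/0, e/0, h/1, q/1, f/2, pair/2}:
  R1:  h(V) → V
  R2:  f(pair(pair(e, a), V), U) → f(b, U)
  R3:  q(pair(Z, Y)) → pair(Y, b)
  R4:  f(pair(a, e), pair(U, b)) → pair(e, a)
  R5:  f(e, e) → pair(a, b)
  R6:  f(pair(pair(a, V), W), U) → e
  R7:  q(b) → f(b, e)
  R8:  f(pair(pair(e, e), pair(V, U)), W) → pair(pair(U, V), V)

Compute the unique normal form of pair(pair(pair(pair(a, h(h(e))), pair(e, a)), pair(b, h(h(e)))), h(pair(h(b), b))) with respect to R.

1. pair(pair(pair(pair(a, h(h(e))), pair(e, a)), pair(b, h(h(e)))), h(pair(h(b), b)))  →  pair(pair(pair(pair(a, h(e)), pair(e, a)), pair(b, h(h(e)))), h(pair(h(b), b)))   [R1 at 1.1.1.2]
2. pair(pair(pair(pair(a, h(e)), pair(e, a)), pair(b, h(h(e)))), h(pair(h(b), b)))  →  pair(pair(pair(pair(a, e), pair(e, a)), pair(b, h(h(e)))), h(pair(h(b), b)))   [R1 at 1.1.1.2]
3. pair(pair(pair(pair(a, e), pair(e, a)), pair(b, h(h(e)))), h(pair(h(b), b)))  →  pair(pair(pair(pair(a, e), pair(e, a)), pair(b, h(e))), h(pair(h(b), b)))   [R1 at 1.2.2]
4. pair(pair(pair(pair(a, e), pair(e, a)), pair(b, h(e))), h(pair(h(b), b)))  →  pair(pair(pair(pair(a, e), pair(e, a)), pair(b, e)), h(pair(h(b), b)))   [R1 at 1.2.2]
5. pair(pair(pair(pair(a, e), pair(e, a)), pair(b, e)), h(pair(h(b), b)))  →  pair(pair(pair(pair(a, e), pair(e, a)), pair(b, e)), pair(h(b), b))   [R1 at 2]
6. pair(pair(pair(pair(a, e), pair(e, a)), pair(b, e)), pair(h(b), b))  →  pair(pair(pair(pair(a, e), pair(e, a)), pair(b, e)), pair(b, b))   [R1 at 2.1]

pair(pair(pair(pair(a, e), pair(e, a)), pair(b, e)), pair(b, b))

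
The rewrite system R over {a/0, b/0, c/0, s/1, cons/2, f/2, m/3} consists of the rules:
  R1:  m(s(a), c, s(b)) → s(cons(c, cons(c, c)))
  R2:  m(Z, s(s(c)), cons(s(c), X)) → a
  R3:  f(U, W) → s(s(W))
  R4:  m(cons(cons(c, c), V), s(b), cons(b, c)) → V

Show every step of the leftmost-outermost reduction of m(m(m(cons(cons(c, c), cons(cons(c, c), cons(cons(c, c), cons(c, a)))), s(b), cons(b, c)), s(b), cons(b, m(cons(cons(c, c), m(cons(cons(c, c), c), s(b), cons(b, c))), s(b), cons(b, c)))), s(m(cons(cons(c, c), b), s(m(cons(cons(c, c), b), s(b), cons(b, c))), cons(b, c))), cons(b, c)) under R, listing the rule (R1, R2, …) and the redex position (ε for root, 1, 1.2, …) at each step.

cons(c, a)

1. m(m(m(cons(cons(c, c), cons(cons(c, c), cons(cons(c, c), cons(c, a)))), s(b), cons(b, c)), s(b), cons(b, m(cons(cons(c, c), m(cons(cons(c, c), c), s(b), cons(b, c))), s(b), cons(b, c)))), s(m(cons(cons(c, c), b), s(m(cons(cons(c, c), b), s(b), cons(b, c))), cons(b, c))), cons(b, c))  →  m(m(cons(cons(c, c), cons(cons(c, c), cons(c, a))), s(b), cons(b, m(cons(cons(c, c), m(cons(cons(c, c), c), s(b), cons(b, c))), s(b), cons(b, c)))), s(m(cons(cons(c, c), b), s(m(cons(cons(c, c), b), s(b), cons(b, c))), cons(b, c))), cons(b, c))   [R4 at 1.1]
2. m(m(cons(cons(c, c), cons(cons(c, c), cons(c, a))), s(b), cons(b, m(cons(cons(c, c), m(cons(cons(c, c), c), s(b), cons(b, c))), s(b), cons(b, c)))), s(m(cons(cons(c, c), b), s(m(cons(cons(c, c), b), s(b), cons(b, c))), cons(b, c))), cons(b, c))  →  m(m(cons(cons(c, c), cons(cons(c, c), cons(c, a))), s(b), cons(b, m(cons(cons(c, c), c), s(b), cons(b, c)))), s(m(cons(cons(c, c), b), s(m(cons(cons(c, c), b), s(b), cons(b, c))), cons(b, c))), cons(b, c))   [R4 at 1.3.2]
3. m(m(cons(cons(c, c), cons(cons(c, c), cons(c, a))), s(b), cons(b, m(cons(cons(c, c), c), s(b), cons(b, c)))), s(m(cons(cons(c, c), b), s(m(cons(cons(c, c), b), s(b), cons(b, c))), cons(b, c))), cons(b, c))  →  m(m(cons(cons(c, c), cons(cons(c, c), cons(c, a))), s(b), cons(b, c)), s(m(cons(cons(c, c), b), s(m(cons(cons(c, c), b), s(b), cons(b, c))), cons(b, c))), cons(b, c))   [R4 at 1.3.2]
4. m(m(cons(cons(c, c), cons(cons(c, c), cons(c, a))), s(b), cons(b, c)), s(m(cons(cons(c, c), b), s(m(cons(cons(c, c), b), s(b), cons(b, c))), cons(b, c))), cons(b, c))  →  m(cons(cons(c, c), cons(c, a)), s(m(cons(cons(c, c), b), s(m(cons(cons(c, c), b), s(b), cons(b, c))), cons(b, c))), cons(b, c))   [R4 at 1]
5. m(cons(cons(c, c), cons(c, a)), s(m(cons(cons(c, c), b), s(m(cons(cons(c, c), b), s(b), cons(b, c))), cons(b, c))), cons(b, c))  →  m(cons(cons(c, c), cons(c, a)), s(m(cons(cons(c, c), b), s(b), cons(b, c))), cons(b, c))   [R4 at 2.1.2.1]
6. m(cons(cons(c, c), cons(c, a)), s(m(cons(cons(c, c), b), s(b), cons(b, c))), cons(b, c))  →  m(cons(cons(c, c), cons(c, a)), s(b), cons(b, c))   [R4 at 2.1]
7. m(cons(cons(c, c), cons(c, a)), s(b), cons(b, c))  →  cons(c, a)   [R4 at ε]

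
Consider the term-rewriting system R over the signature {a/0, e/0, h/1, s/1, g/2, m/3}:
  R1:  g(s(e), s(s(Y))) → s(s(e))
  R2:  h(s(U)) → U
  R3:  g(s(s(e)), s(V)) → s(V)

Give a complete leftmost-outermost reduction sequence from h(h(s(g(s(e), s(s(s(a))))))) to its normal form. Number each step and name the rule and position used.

1. h(h(s(g(s(e), s(s(s(a)))))))  →  h(g(s(e), s(s(s(a)))))   [R2 at 1]
2. h(g(s(e), s(s(s(a)))))  →  h(s(s(e)))   [R1 at 1]
3. h(s(s(e)))  →  s(e)   [R2 at ε]

s(e)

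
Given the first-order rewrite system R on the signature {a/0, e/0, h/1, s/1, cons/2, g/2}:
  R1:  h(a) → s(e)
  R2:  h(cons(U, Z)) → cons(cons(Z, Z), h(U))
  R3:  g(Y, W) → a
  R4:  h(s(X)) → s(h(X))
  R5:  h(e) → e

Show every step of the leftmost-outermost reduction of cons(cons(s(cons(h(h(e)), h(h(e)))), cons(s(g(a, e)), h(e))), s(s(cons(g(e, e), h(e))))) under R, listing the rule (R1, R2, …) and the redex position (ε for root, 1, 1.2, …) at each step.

1. cons(cons(s(cons(h(h(e)), h(h(e)))), cons(s(g(a, e)), h(e))), s(s(cons(g(e, e), h(e)))))  →  cons(cons(s(cons(h(e), h(h(e)))), cons(s(g(a, e)), h(e))), s(s(cons(g(e, e), h(e)))))   [R5 at 1.1.1.1.1]
2. cons(cons(s(cons(h(e), h(h(e)))), cons(s(g(a, e)), h(e))), s(s(cons(g(e, e), h(e)))))  →  cons(cons(s(cons(e, h(h(e)))), cons(s(g(a, e)), h(e))), s(s(cons(g(e, e), h(e)))))   [R5 at 1.1.1.1]
3. cons(cons(s(cons(e, h(h(e)))), cons(s(g(a, e)), h(e))), s(s(cons(g(e, e), h(e)))))  →  cons(cons(s(cons(e, h(e))), cons(s(g(a, e)), h(e))), s(s(cons(g(e, e), h(e)))))   [R5 at 1.1.1.2.1]
4. cons(cons(s(cons(e, h(e))), cons(s(g(a, e)), h(e))), s(s(cons(g(e, e), h(e)))))  →  cons(cons(s(cons(e, e)), cons(s(g(a, e)), h(e))), s(s(cons(g(e, e), h(e)))))   [R5 at 1.1.1.2]
5. cons(cons(s(cons(e, e)), cons(s(g(a, e)), h(e))), s(s(cons(g(e, e), h(e)))))  →  cons(cons(s(cons(e, e)), cons(s(a), h(e))), s(s(cons(g(e, e), h(e)))))   [R3 at 1.2.1.1]
6. cons(cons(s(cons(e, e)), cons(s(a), h(e))), s(s(cons(g(e, e), h(e)))))  →  cons(cons(s(cons(e, e)), cons(s(a), e)), s(s(cons(g(e, e), h(e)))))   [R5 at 1.2.2]
7. cons(cons(s(cons(e, e)), cons(s(a), e)), s(s(cons(g(e, e), h(e)))))  →  cons(cons(s(cons(e, e)), cons(s(a), e)), s(s(cons(a, h(e)))))   [R3 at 2.1.1.1]
8. cons(cons(s(cons(e, e)), cons(s(a), e)), s(s(cons(a, h(e)))))  →  cons(cons(s(cons(e, e)), cons(s(a), e)), s(s(cons(a, e))))   [R5 at 2.1.1.2]

cons(cons(s(cons(e, e)), cons(s(a), e)), s(s(cons(a, e))))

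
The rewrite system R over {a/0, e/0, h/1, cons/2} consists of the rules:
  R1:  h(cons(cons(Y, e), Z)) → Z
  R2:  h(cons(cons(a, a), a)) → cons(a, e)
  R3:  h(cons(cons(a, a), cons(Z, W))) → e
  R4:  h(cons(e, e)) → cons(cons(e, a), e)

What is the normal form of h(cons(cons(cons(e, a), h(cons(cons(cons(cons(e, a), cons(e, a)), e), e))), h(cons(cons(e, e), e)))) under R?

1. h(cons(cons(cons(e, a), h(cons(cons(cons(cons(e, a), cons(e, a)), e), e))), h(cons(cons(e, e), e))))  →  h(cons(cons(cons(e, a), e), h(cons(cons(e, e), e))))   [R1 at 1.1.2]
2. h(cons(cons(cons(e, a), e), h(cons(cons(e, e), e))))  →  h(cons(cons(e, e), e))   [R1 at ε]
3. h(cons(cons(e, e), e))  →  e   [R1 at ε]

e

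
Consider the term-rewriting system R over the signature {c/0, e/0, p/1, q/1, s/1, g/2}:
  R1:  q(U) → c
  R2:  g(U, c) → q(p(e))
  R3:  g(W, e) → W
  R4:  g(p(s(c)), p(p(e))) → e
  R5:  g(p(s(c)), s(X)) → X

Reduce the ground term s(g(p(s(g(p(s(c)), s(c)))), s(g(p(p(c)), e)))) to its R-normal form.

s(p(p(c)))

1. s(g(p(s(g(p(s(c)), s(c)))), s(g(p(p(c)), e))))  →  s(g(p(s(c)), s(g(p(p(c)), e))))   [R5 at 1.1.1.1]
2. s(g(p(s(c)), s(g(p(p(c)), e))))  →  s(g(p(p(c)), e))   [R5 at 1]
3. s(g(p(p(c)), e))  →  s(p(p(c)))   [R3 at 1]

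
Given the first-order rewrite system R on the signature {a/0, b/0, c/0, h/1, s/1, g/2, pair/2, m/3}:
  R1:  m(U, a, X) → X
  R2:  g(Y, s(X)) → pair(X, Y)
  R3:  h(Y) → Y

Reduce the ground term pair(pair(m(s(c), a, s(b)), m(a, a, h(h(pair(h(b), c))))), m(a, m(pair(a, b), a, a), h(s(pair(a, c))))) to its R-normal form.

1. pair(pair(m(s(c), a, s(b)), m(a, a, h(h(pair(h(b), c))))), m(a, m(pair(a, b), a, a), h(s(pair(a, c)))))  →  pair(pair(s(b), m(a, a, h(h(pair(h(b), c))))), m(a, m(pair(a, b), a, a), h(s(pair(a, c)))))   [R1 at 1.1]
2. pair(pair(s(b), m(a, a, h(h(pair(h(b), c))))), m(a, m(pair(a, b), a, a), h(s(pair(a, c)))))  →  pair(pair(s(b), h(h(pair(h(b), c)))), m(a, m(pair(a, b), a, a), h(s(pair(a, c)))))   [R1 at 1.2]
3. pair(pair(s(b), h(h(pair(h(b), c)))), m(a, m(pair(a, b), a, a), h(s(pair(a, c)))))  →  pair(pair(s(b), h(pair(h(b), c))), m(a, m(pair(a, b), a, a), h(s(pair(a, c)))))   [R3 at 1.2]
4. pair(pair(s(b), h(pair(h(b), c))), m(a, m(pair(a, b), a, a), h(s(pair(a, c)))))  →  pair(pair(s(b), pair(h(b), c)), m(a, m(pair(a, b), a, a), h(s(pair(a, c)))))   [R3 at 1.2]
5. pair(pair(s(b), pair(h(b), c)), m(a, m(pair(a, b), a, a), h(s(pair(a, c)))))  →  pair(pair(s(b), pair(b, c)), m(a, m(pair(a, b), a, a), h(s(pair(a, c)))))   [R3 at 1.2.1]
6. pair(pair(s(b), pair(b, c)), m(a, m(pair(a, b), a, a), h(s(pair(a, c)))))  →  pair(pair(s(b), pair(b, c)), m(a, a, h(s(pair(a, c)))))   [R1 at 2.2]
7. pair(pair(s(b), pair(b, c)), m(a, a, h(s(pair(a, c)))))  →  pair(pair(s(b), pair(b, c)), h(s(pair(a, c))))   [R1 at 2]
8. pair(pair(s(b), pair(b, c)), h(s(pair(a, c))))  →  pair(pair(s(b), pair(b, c)), s(pair(a, c)))   [R3 at 2]

pair(pair(s(b), pair(b, c)), s(pair(a, c)))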